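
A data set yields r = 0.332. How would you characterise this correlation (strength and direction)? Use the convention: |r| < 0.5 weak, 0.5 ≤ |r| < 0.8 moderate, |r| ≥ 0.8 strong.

weak positive

r = 0.332 > 0 so the relationship is positive.
|r| = 0.332, which falls in the weak range.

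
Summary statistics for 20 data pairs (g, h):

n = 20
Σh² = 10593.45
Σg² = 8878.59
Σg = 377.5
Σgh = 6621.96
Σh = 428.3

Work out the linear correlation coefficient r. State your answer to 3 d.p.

r = (nΣgh − ΣgΣh) / √[(nΣg² − (Σg)²)(nΣh² − (Σh)²)]
Numerator: 20×6621.96 − 377.5×428.3 = -29244.05
Denominator: √[(177571.8 − 142506.25)(211869 − 183440.89)] = √[35065.55 × 28428.11] = 31572.8889
r = -29244.05 / 31572.8889 ≈ -0.926

-0.926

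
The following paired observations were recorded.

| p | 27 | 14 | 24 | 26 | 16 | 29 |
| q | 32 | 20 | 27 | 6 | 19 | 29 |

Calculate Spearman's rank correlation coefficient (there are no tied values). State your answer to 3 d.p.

0.543

Rank p: 5, 1, 3, 4, 2, 6
Rank q: 6, 3, 4, 1, 2, 5
d = rank(p) − rank(q): -1, -2, -1, 3, 0, 1; Σd² = 16
ρ = 1 − 6Σd² / [n(n²−1)] = 1 − 6×16 / (6×35) = 1 − 96/210 ≈ 0.543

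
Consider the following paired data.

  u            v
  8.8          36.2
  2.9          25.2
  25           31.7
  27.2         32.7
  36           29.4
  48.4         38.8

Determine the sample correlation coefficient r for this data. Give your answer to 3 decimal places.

n = 6, Σu = 148.3, Σv = 194, Σu² = 5089.25, Σv² = 6389.46, Σuv = 5009.9
nΣuv − ΣuΣv = 30059.4 − 28770.2 = 1289.2
nΣu² − (Σu)² = 30535.5 − 21992.89 = 8542.61; nΣv² − (Σv)² = 38336.76 − 37636 = 700.76
r = 1289.2 / √(8542.61 × 700.76) = 1289.2 / 2446.6956 ≈ 0.527

0.527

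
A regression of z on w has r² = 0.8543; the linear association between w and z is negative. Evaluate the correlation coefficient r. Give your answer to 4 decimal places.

|r| = √0.8543 = 0.9243
The association is negative, so r = −0.9243.

-0.9243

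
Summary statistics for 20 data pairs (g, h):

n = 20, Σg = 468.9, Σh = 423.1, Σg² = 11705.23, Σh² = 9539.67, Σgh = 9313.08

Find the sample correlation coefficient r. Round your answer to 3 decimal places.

r = (nΣgh − ΣgΣh) / √[(nΣg² − (Σg)²)(nΣh² − (Σh)²)]
Numerator: 20×9313.08 − 468.9×423.1 = -12129.99
Denominator: √[(234104.6 − 219867.21)(190793.4 − 179013.61)] = √[14237.39 × 11779.79] = 12950.4233
r = -12129.99 / 12950.4233 ≈ -0.937

-0.937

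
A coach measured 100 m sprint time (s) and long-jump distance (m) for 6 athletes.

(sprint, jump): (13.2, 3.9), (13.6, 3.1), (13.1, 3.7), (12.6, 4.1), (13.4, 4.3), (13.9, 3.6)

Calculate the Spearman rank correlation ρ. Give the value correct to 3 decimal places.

-0.543

Rank sprint: 3, 5, 2, 1, 4, 6
Rank jump: 4, 1, 3, 5, 6, 2
d = rank(sprint) − rank(jump): -1, 4, -1, -4, -2, 4; Σd² = 54
ρ = 1 − 6Σd² / [n(n²−1)] = 1 − 6×54 / (6×35) = 1 − 324/210 ≈ -0.543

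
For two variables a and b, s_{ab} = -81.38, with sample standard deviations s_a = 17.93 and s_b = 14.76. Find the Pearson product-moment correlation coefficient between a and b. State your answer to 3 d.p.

r = Cov(a,b) / (s_a · s_b) = -81.38 / (17.93 × 14.76)
  = -81.38 / 264.6468 ≈ -0.308

-0.308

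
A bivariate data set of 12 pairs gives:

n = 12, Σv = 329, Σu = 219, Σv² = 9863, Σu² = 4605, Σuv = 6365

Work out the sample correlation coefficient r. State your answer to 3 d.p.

r = (nΣuv − ΣuΣv) / √[(nΣu² − (Σu)²)(nΣv² − (Σv)²)]
Numerator: 12×6365 − 219×329 = 4329
Denominator: √[(55260 − 47961)(118356 − 108241)] = √[7299 × 10115] = 8592.4027
r = 4329 / 8592.4027 ≈ 0.504

0.504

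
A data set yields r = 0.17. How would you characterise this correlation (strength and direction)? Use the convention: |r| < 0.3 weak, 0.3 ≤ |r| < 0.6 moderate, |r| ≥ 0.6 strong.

r = 0.17 > 0 so the relationship is positive.
|r| = 0.17, which falls in the weak range.

weak positive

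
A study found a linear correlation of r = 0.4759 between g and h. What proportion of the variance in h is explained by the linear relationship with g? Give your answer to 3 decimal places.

r² = (0.4759)² = 0.226

0.226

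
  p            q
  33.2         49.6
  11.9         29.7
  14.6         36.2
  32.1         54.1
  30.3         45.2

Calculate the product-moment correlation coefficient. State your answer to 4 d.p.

0.9521

n = 5, Σp = 122.1, Σq = 214.8, Σp² = 3405.51, Σq² = 9622.54, Σpq = 5634.84
nΣpq − ΣpΣq = 28174.2 − 26227.08 = 1947.12
nΣp² − (Σp)² = 17027.55 − 14908.41 = 2119.14; nΣq² − (Σq)² = 48112.7 − 46139.04 = 1973.66
r = 1947.12 / √(2119.14 × 1973.66) = 1947.12 / 2045.1068 ≈ 0.9521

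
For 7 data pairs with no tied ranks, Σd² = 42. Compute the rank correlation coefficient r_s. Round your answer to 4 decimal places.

ρ = 1 − 6Σd² / [n(n²−1)] = 1 − 6×42 / (7×48)
  = 1 − 252/336 = 1 − 0.75000 ≈ 0.2500

0.2500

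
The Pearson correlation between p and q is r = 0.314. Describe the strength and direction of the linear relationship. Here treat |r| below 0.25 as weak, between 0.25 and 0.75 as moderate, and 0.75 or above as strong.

moderate positive

r = 0.314 > 0 so the relationship is positive.
|r| = 0.314, which falls in the moderate range.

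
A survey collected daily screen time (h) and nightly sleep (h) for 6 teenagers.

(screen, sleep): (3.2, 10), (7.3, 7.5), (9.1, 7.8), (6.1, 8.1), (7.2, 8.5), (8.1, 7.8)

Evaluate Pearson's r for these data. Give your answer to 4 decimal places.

n = 6, Σx = 41, Σy = 49.7, Σx² = 301, Σy² = 415.79, Σxy = 331.52
nΣxy − ΣxΣy = 1989.12 − 2037.7 = -48.58
nΣx² − (Σx)² = 1806 − 1681 = 125; nΣy² − (Σy)² = 2494.74 − 2470.09 = 24.65
r = -48.58 / √(125 × 24.65) = -48.58 / 55.5090 ≈ -0.8752

-0.8752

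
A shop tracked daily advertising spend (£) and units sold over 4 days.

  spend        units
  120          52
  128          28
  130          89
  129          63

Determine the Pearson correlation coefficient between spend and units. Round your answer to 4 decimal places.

n = 4, Σx = 507, Σy = 232, Σx² = 64325, Σy² = 15378, Σxy = 29521
nΣxy − ΣxΣy = 118084 − 117624 = 460
nΣx² − (Σx)² = 257300 − 257049 = 251; nΣy² − (Σy)² = 61512 − 53824 = 7688
r = 460 / √(251 × 7688) = 460 / 1389.1321 ≈ 0.3311

0.3311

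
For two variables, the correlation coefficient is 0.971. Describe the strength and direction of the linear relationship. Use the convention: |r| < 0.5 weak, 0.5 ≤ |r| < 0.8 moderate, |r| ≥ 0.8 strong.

r = 0.971 > 0 so the relationship is positive.
|r| = 0.971, which falls in the strong range.

strong positive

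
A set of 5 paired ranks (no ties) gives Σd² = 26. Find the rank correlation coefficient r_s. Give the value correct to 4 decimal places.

-0.3000

ρ = 1 − 6Σd² / [n(n²−1)] = 1 − 6×26 / (5×24)
  = 1 − 156/120 = 1 − 1.30000 ≈ -0.3000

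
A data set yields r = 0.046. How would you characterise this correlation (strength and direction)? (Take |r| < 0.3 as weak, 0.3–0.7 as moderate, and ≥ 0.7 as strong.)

weak positive

r = 0.046 > 0 so the relationship is positive.
|r| = 0.046, which falls in the weak range.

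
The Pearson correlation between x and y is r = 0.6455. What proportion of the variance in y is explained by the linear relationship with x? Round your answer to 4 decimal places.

r² = (0.6455)² = 0.4167

0.4167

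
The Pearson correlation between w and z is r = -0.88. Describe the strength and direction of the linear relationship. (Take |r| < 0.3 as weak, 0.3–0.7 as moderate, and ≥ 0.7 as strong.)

strong negative

r = -0.88 < 0 so the relationship is negative.
|r| = 0.88, which falls in the strong range.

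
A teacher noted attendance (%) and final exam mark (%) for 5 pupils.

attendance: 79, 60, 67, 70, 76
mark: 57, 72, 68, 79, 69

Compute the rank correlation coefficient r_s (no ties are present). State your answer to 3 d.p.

-0.500

Rank attendance: 5, 1, 2, 3, 4
Rank mark: 1, 4, 2, 5, 3
d = rank(attendance) − rank(mark): 4, -3, 0, -2, 1; Σd² = 30
ρ = 1 − 6Σd² / [n(n²−1)] = 1 − 6×30 / (5×24) = 1 − 180/120 ≈ -0.500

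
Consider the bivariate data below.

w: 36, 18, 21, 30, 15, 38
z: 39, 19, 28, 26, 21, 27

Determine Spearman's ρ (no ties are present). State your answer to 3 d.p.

Rank w: 5, 2, 3, 4, 1, 6
Rank z: 6, 1, 5, 3, 2, 4
d = rank(w) − rank(z): -1, 1, -2, 1, -1, 2; Σd² = 12
ρ = 1 − 6Σd² / [n(n²−1)] = 1 − 6×12 / (6×35) = 1 − 72/210 ≈ 0.657

0.657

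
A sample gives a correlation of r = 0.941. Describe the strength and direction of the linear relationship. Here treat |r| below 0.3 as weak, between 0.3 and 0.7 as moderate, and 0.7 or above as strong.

r = 0.941 > 0 so the relationship is positive.
|r| = 0.941, which falls in the strong range.

strong positive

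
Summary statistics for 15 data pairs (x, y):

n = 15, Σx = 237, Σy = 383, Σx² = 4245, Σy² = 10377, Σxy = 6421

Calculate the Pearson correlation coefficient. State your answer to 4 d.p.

0.6758

r = (nΣxy − ΣxΣy) / √[(nΣx² − (Σx)²)(nΣy² − (Σy)²)]
Numerator: 15×6421 − 237×383 = 5544
Denominator: √[(63675 − 56169)(155655 − 146689)] = √[7506 × 8966] = 8203.5843
r = 5544 / 8203.5843 ≈ 0.6758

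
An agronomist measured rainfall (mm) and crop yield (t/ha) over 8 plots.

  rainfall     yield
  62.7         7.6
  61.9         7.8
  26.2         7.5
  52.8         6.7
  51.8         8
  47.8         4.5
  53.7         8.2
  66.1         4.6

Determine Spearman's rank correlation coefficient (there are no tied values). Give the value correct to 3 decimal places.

0.095

Rank rainfall: 7, 6, 1, 4, 3, 2, 5, 8
Rank yield: 5, 6, 4, 3, 7, 1, 8, 2
d = rank(rainfall) − rank(yield): 2, 0, -3, 1, -4, 1, -3, 6; Σd² = 76
ρ = 1 − 6Σd² / [n(n²−1)] = 1 − 6×76 / (8×63) = 1 − 456/504 ≈ 0.095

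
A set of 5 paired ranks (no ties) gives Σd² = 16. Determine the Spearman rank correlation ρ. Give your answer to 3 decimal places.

ρ = 1 − 6Σd² / [n(n²−1)] = 1 − 6×16 / (5×24)
  = 1 − 96/120 = 1 − 0.8000 ≈ 0.200

0.200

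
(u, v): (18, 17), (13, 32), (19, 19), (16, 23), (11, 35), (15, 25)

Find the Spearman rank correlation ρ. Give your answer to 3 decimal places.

Rank u: 5, 2, 6, 4, 1, 3
Rank v: 1, 5, 2, 3, 6, 4
d = rank(u) − rank(v): 4, -3, 4, 1, -5, -1; Σd² = 68
ρ = 1 − 6Σd² / [n(n²−1)] = 1 − 6×68 / (6×35) = 1 − 408/210 ≈ -0.943

-0.943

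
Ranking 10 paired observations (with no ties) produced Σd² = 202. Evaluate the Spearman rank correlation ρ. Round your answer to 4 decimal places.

-0.2242

ρ = 1 − 6Σd² / [n(n²−1)] = 1 − 6×202 / (10×99)
  = 1 − 1212/990 = 1 − 1.22424 ≈ -0.2242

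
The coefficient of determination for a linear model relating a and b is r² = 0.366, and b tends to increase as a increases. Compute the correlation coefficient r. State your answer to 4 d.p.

|r| = √0.366 = 0.6050
The association is positive, so r = 0.6050.

0.6050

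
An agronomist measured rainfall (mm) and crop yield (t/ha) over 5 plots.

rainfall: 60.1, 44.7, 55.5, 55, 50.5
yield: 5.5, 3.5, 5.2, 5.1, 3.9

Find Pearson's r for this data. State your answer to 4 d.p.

0.9606

n = 5, Σx = 265.8, Σy = 23.2, Σx² = 14265.6, Σy² = 110.76, Σxy = 1253.05
nΣxy − ΣxΣy = 6265.25 − 6166.56 = 98.69
nΣx² − (Σx)² = 71328 − 70649.64 = 678.36; nΣy² − (Σy)² = 553.8 − 538.24 = 15.56
r = 98.69 / √(678.36 × 15.56) = 98.69 / 102.7389 ≈ 0.9606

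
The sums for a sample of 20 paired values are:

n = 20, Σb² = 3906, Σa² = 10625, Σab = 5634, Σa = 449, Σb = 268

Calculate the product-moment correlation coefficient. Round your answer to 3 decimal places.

r = (nΣab − ΣaΣb) / √[(nΣa² − (Σa)²)(nΣb² − (Σb)²)]
Numerator: 20×5634 − 449×268 = -7652
Denominator: √[(212500 − 201601)(78120 − 71824)] = √[10899 × 6296] = 8283.7252
r = -7652 / 8283.7252 ≈ -0.924

-0.924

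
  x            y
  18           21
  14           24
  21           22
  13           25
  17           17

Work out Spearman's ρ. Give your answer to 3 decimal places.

-0.600

Rank x: 4, 2, 5, 1, 3
Rank y: 2, 4, 3, 5, 1
d = rank(x) − rank(y): 2, -2, 2, -4, 2; Σd² = 32
ρ = 1 − 6Σd² / [n(n²−1)] = 1 − 6×32 / (5×24) = 1 − 192/120 ≈ -0.600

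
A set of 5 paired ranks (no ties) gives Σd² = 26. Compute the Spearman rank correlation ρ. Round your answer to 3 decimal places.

-0.300

ρ = 1 − 6Σd² / [n(n²−1)] = 1 − 6×26 / (5×24)
  = 1 − 156/120 = 1 − 1.3000 ≈ -0.300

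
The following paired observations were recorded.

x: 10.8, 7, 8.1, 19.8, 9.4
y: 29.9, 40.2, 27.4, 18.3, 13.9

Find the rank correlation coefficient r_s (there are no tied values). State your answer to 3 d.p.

Rank x: 4, 1, 2, 5, 3
Rank y: 4, 5, 3, 2, 1
d = rank(x) − rank(y): 0, -4, -1, 3, 2; Σd² = 30
ρ = 1 − 6Σd² / [n(n²−1)] = 1 − 6×30 / (5×24) = 1 − 180/120 ≈ -0.500

-0.500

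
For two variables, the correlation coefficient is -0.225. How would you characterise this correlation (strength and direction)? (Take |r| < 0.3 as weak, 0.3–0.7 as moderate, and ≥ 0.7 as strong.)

weak negative

r = -0.225 < 0 so the relationship is negative.
|r| = 0.225, which falls in the weak range.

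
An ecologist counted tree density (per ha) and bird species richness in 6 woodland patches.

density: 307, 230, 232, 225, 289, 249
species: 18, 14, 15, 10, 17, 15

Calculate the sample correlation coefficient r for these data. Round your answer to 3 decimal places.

0.831

n = 6, Σx = 1532, Σy = 89, Σx² = 397120, Σy² = 1359, Σxy = 23124
nΣxy − ΣxΣy = 138744 − 136348 = 2396
nΣx² − (Σx)² = 2382720 − 2347024 = 35696; nΣy² − (Σy)² = 8154 − 7921 = 233
r = 2396 / √(35696 × 233) = 2396 / 2883.9501 ≈ 0.831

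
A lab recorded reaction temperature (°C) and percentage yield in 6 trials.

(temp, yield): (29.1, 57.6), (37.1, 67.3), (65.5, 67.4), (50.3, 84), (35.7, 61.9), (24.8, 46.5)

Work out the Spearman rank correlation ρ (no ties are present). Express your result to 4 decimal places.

0.9429

Rank temp: 2, 4, 6, 5, 3, 1
Rank yield: 2, 4, 5, 6, 3, 1
d = rank(temp) − rank(yield): 0, 0, 1, -1, 0, 0; Σd² = 2
ρ = 1 − 6Σd² / [n(n²−1)] = 1 − 6×2 / (6×35) = 1 − 12/210 ≈ 0.9429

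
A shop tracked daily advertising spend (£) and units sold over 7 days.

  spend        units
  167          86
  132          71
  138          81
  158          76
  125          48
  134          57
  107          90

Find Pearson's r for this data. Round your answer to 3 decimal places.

0.167

n = 7, Σx = 961, Σy = 509, Σx² = 134351, Σy² = 38427, Σxy = 70188
nΣxy − ΣxΣy = 491316 − 489149 = 2167
nΣx² − (Σx)² = 940457 − 923521 = 16936; nΣy² − (Σy)² = 268989 − 259081 = 9908
r = 2167 / √(16936 × 9908) = 2167 / 12953.8368 ≈ 0.167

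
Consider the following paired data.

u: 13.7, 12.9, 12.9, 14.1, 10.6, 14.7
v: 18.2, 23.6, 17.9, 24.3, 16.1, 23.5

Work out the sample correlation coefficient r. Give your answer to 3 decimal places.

n = 6, Σu = 78.9, Σv = 123.6, Σu² = 1047.77, Σv² = 2610.56, Σuv = 1643.43
nΣuv − ΣuΣv = 9860.58 − 9752.04 = 108.54
nΣu² − (Σu)² = 6286.62 − 6225.21 = 61.41; nΣv² − (Σv)² = 15663.36 − 15276.96 = 386.4
r = 108.54 / √(61.41 × 386.4) = 108.54 / 154.0416 ≈ 0.705

0.705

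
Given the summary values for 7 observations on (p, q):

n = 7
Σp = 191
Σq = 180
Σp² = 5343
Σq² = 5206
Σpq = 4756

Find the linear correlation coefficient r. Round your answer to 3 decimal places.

-0.564

r = (nΣpq − ΣpΣq) / √[(nΣp² − (Σp)²)(nΣq² − (Σq)²)]
Numerator: 7×4756 − 191×180 = -1088
Denominator: √[(37401 − 36481)(36442 − 32400)] = √[920 × 4042] = 1928.3776
r = -1088 / 1928.3776 ≈ -0.564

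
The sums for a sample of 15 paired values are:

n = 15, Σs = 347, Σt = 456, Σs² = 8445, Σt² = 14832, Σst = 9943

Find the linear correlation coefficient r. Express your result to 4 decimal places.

r = (nΣst − ΣsΣt) / √[(nΣs² − (Σs)²)(nΣt² − (Σt)²)]
Numerator: 15×9943 − 347×456 = -9087
Denominator: √[(126675 − 120409)(222480 − 207936)] = √[6266 × 14544] = 9546.3451
r = -9087 / 9546.3451 ≈ -0.9519

-0.9519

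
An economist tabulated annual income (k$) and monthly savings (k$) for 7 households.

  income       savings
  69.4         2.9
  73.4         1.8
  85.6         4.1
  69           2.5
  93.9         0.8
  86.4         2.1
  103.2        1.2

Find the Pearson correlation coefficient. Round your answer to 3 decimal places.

-0.472

n = 7, Σx = 580.9, Σy = 15.4, Σx² = 49224.69, Σy² = 41.2, Σxy = 1237.24
nΣxy − ΣxΣy = 8660.68 − 8945.86 = -285.18
nΣx² − (Σx)² = 344572.83 − 337444.81 = 7128.02; nΣy² − (Σy)² = 288.4 − 237.16 = 51.24
r = -285.18 / √(7128.02 × 51.24) = -285.18 / 604.3507 ≈ -0.472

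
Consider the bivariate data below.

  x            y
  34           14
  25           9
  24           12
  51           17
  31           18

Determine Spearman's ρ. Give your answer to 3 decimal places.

Rank x: 4, 2, 1, 5, 3
Rank y: 3, 1, 2, 4, 5
d = rank(x) − rank(y): 1, 1, -1, 1, -2; Σd² = 8
ρ = 1 − 6Σd² / [n(n²−1)] = 1 − 6×8 / (5×24) = 1 − 48/120 ≈ 0.600

0.600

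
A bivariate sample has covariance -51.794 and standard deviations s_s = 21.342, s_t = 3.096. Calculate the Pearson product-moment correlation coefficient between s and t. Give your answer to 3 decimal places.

r = Cov(s,t) / (s_s · s_t) = -51.794 / (21.342 × 3.096)
  = -51.794 / 66.0748 ≈ -0.784

-0.784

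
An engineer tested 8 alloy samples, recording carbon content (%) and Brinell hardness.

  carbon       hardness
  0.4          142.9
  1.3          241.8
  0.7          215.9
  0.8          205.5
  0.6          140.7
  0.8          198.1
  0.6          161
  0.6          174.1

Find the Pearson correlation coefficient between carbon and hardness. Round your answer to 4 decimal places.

0.8592

n = 8, Σx = 5.8, Σy = 1480, Σx² = 4.7, Σy² = 283002.62, Σxy = 1130.99
nΣxy − ΣxΣy = 9047.92 − 8584 = 463.92
nΣx² − (Σx)² = 37.6 − 33.64 = 3.96; nΣy² − (Σy)² = 2264020.96 − 2190400 = 73620.96
r = 463.92 / √(3.96 × 73620.96) = 463.92 / 539.9435 ≈ 0.8592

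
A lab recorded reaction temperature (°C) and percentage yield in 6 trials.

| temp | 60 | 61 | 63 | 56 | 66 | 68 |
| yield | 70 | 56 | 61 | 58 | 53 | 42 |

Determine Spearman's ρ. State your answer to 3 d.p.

Rank temp: 2, 3, 4, 1, 5, 6
Rank yield: 6, 3, 5, 4, 2, 1
d = rank(temp) − rank(yield): -4, 0, -1, -3, 3, 5; Σd² = 60
ρ = 1 − 6Σd² / [n(n²−1)] = 1 − 6×60 / (6×35) = 1 − 360/210 ≈ -0.714

-0.714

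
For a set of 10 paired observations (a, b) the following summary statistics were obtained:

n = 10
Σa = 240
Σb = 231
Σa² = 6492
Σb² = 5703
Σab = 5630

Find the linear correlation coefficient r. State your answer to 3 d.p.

0.166

r = (nΣab − ΣaΣb) / √[(nΣa² − (Σa)²)(nΣb² − (Σb)²)]
Numerator: 10×5630 − 240×231 = 860
Denominator: √[(64920 − 57600)(57030 − 53361)] = √[7320 × 3669] = 5182.3817
r = 860 / 5182.3817 ≈ 0.166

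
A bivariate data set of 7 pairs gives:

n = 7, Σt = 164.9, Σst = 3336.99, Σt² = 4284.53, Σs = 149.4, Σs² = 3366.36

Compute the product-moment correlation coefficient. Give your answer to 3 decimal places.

-0.684

r = (nΣst − ΣsΣt) / √[(nΣs² − (Σs)²)(nΣt² − (Σt)²)]
Numerator: 7×3336.99 − 149.4×164.9 = -1277.13
Denominator: √[(23564.52 − 22320.36)(29991.71 − 27192.01)] = √[1244.16 × 2799.7] = 1866.3533
r = -1277.13 / 1866.3533 ≈ -0.684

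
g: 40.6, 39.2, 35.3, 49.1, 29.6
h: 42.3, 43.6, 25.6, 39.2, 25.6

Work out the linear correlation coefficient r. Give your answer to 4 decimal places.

0.6962

n = 5, Σg = 193.8, Σh = 176.3, Σg² = 7718.06, Σh² = 6537.61, Σgh = 7012.66
nΣgh − ΣgΣh = 35063.3 − 34166.94 = 896.36
nΣg² − (Σg)² = 38590.3 − 37558.44 = 1031.86; nΣh² − (Σh)² = 32688.05 − 31081.69 = 1606.36
r = 896.36 / √(1031.86 × 1606.36) = 896.36 / 1287.4543 ≈ 0.6962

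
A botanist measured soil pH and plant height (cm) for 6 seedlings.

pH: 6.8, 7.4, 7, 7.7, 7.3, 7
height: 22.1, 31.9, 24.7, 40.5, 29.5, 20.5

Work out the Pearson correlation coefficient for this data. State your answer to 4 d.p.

0.9594

n = 6, Σx = 43.2, Σy = 169.2, Σx² = 311.58, Σy² = 5046.86, Σxy = 1229.94
nΣxy − ΣxΣy = 7379.64 − 7309.44 = 70.2
nΣx² − (Σx)² = 1869.48 − 1866.24 = 3.24; nΣy² − (Σy)² = 30281.16 − 28628.64 = 1652.52
r = 70.2 / √(3.24 × 1652.52) = 70.2 / 73.1722 ≈ 0.9594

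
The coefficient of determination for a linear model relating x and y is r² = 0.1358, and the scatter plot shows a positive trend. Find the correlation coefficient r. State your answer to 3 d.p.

|r| = √0.1358 = 0.369
The association is positive, so r = 0.369.

0.369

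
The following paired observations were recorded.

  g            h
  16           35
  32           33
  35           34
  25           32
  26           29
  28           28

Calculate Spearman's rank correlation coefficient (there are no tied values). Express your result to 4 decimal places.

-0.0857

Rank g: 1, 5, 6, 2, 3, 4
Rank h: 6, 4, 5, 3, 2, 1
d = rank(g) − rank(h): -5, 1, 1, -1, 1, 3; Σd² = 38
ρ = 1 − 6Σd² / [n(n²−1)] = 1 − 6×38 / (6×35) = 1 − 228/210 ≈ -0.0857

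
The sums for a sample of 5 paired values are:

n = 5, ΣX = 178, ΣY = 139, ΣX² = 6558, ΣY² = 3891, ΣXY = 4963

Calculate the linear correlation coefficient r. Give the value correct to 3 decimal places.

r = (nΣXY − ΣXΣY) / √[(nΣX² − (ΣX)²)(nΣY² − (ΣY)²)]
Numerator: 5×4963 − 178×139 = 73
Denominator: √[(32790 − 31684)(19455 − 19321)] = √[1106 × 134] = 384.9727
r = 73 / 384.9727 ≈ 0.190

0.190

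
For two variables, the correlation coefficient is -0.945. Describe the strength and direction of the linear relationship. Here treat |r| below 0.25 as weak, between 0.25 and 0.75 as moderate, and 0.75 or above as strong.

r = -0.945 < 0 so the relationship is negative.
|r| = 0.945, which falls in the strong range.

strong negative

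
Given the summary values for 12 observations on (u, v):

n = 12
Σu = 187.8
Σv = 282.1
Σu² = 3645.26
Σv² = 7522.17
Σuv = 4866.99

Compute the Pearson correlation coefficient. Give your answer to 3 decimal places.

r = (nΣuv − ΣuΣv) / √[(nΣu² − (Σu)²)(nΣv² − (Σv)²)]
Numerator: 12×4866.99 − 187.8×282.1 = 5425.5
Denominator: √[(43743.12 − 35268.84)(90266.04 − 79580.41)] = √[8474.28 × 10685.63] = 9515.9351
r = 5425.5 / 9515.9351 ≈ 0.570

0.570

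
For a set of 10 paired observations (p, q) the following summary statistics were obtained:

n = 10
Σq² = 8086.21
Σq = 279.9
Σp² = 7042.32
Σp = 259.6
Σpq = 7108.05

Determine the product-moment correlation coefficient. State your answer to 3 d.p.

-0.572

r = (nΣpq − ΣpΣq) / √[(nΣp² − (Σp)²)(nΣq² − (Σq)²)]
Numerator: 10×7108.05 − 259.6×279.9 = -1581.54
Denominator: √[(70423.2 − 67392.16)(80862.1 − 78344.01)] = √[3031.04 × 2518.09] = 2762.6856
r = -1581.54 / 2762.6856 ≈ -0.572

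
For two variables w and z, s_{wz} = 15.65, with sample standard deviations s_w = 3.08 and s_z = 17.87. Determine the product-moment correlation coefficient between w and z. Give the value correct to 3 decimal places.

r = Cov(w,z) / (s_w · s_z) = 15.65 / (3.08 × 17.87)
  = 15.65 / 55.0396 ≈ 0.284

0.284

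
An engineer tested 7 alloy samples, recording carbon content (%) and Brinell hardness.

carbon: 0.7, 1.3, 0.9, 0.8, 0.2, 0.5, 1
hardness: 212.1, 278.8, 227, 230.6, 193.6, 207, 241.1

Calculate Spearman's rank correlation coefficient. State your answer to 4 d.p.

0.9643

Rank carbon: 3, 7, 5, 4, 1, 2, 6
Rank hardness: 3, 7, 4, 5, 1, 2, 6
d = rank(carbon) − rank(hardness): 0, 0, 1, -1, 0, 0, 0; Σd² = 2
ρ = 1 − 6Σd² / [n(n²−1)] = 1 − 6×2 / (7×48) = 1 − 12/336 ≈ 0.9643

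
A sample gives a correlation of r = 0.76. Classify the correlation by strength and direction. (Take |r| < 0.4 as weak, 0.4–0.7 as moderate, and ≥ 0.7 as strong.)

r = 0.76 > 0 so the relationship is positive.
|r| = 0.76, which falls in the strong range.

strong positive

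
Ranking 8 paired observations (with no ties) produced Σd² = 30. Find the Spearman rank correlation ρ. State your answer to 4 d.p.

ρ = 1 − 6Σd² / [n(n²−1)] = 1 − 6×30 / (8×63)
  = 1 − 180/504 = 1 − 0.35714 ≈ 0.6429

0.6429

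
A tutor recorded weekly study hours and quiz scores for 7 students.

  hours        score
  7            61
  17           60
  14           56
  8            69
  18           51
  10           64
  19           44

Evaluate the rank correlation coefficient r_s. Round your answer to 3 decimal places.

-0.857

Rank hours: 1, 5, 4, 2, 6, 3, 7
Rank score: 5, 4, 3, 7, 2, 6, 1
d = rank(hours) − rank(score): -4, 1, 1, -5, 4, -3, 6; Σd² = 104
ρ = 1 − 6Σd² / [n(n²−1)] = 1 − 6×104 / (7×48) = 1 − 624/336 ≈ -0.857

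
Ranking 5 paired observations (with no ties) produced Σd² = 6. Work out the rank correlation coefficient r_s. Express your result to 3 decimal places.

ρ = 1 − 6Σd² / [n(n²−1)] = 1 − 6×6 / (5×24)
  = 1 − 36/120 = 1 − 0.3000 ≈ 0.700

0.700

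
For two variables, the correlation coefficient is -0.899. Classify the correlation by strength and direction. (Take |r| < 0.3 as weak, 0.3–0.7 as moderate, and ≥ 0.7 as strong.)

r = -0.899 < 0 so the relationship is negative.
|r| = 0.899, which falls in the strong range.

strong negative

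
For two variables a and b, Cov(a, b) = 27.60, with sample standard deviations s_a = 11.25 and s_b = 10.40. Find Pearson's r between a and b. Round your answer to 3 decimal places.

0.236

r = Cov(a,b) / (s_a · s_b) = 27.60 / (11.25 × 10.40)
  = 27.60 / 117.0000 ≈ 0.236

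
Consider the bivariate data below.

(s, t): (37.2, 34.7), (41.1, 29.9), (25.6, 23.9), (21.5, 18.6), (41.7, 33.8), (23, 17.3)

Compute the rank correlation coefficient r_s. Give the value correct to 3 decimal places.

0.771

Rank s: 4, 5, 3, 1, 6, 2
Rank t: 6, 4, 3, 2, 5, 1
d = rank(s) − rank(t): -2, 1, 0, -1, 1, 1; Σd² = 8
ρ = 1 − 6Σd² / [n(n²−1)] = 1 − 6×8 / (6×35) = 1 − 48/210 ≈ 0.771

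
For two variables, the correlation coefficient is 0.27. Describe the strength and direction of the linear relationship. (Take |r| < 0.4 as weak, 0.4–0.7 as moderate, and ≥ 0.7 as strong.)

weak positive

r = 0.27 > 0 so the relationship is positive.
|r| = 0.27, which falls in the weak range.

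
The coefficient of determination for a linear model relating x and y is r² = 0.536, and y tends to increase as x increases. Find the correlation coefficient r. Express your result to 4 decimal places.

0.7321

|r| = √0.536 = 0.7321
The association is positive, so r = 0.7321.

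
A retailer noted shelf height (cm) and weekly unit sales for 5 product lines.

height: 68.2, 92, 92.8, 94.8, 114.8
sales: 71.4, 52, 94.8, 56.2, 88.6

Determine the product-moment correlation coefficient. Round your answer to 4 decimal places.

0.2907

n = 5, Σx = 462.6, Σy = 363, Σx² = 43893.16, Σy² = 27797.4, Σxy = 33949.96
nΣxy − ΣxΣy = 169749.8 − 167923.8 = 1826
nΣx² − (Σx)² = 219465.8 − 213998.76 = 5467.04; nΣy² − (Σy)² = 138987 − 131769 = 7218
r = 1826 / √(5467.04 × 7218) = 1826 / 6281.8066 ≈ 0.2907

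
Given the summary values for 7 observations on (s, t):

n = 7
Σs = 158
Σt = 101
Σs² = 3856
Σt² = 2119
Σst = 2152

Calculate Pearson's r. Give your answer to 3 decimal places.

r = (nΣst − ΣsΣt) / √[(nΣs² − (Σs)²)(nΣt² − (Σt)²)]
Numerator: 7×2152 − 158×101 = -894
Denominator: √[(26992 − 24964)(14833 − 10201)] = √[2028 × 4632] = 3064.9137
r = -894 / 3064.9137 ≈ -0.292

-0.292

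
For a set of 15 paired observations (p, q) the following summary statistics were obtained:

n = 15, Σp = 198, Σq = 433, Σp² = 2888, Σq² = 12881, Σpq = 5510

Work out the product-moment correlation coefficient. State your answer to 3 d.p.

r = (nΣpq − ΣpΣq) / √[(nΣp² − (Σp)²)(nΣq² − (Σq)²)]
Numerator: 15×5510 − 198×433 = -3084
Denominator: √[(43320 − 39204)(193215 − 187489)] = √[4116 × 5726] = 4854.7107
r = -3084 / 4854.7107 ≈ -0.635

-0.635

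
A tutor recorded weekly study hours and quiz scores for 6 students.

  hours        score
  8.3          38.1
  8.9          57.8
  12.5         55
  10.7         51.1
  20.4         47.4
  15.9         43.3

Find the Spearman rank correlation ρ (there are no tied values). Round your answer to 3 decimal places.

Rank hours: 1, 2, 4, 3, 6, 5
Rank score: 1, 6, 5, 4, 3, 2
d = rank(hours) − rank(score): 0, -4, -1, -1, 3, 3; Σd² = 36
ρ = 1 − 6Σd² / [n(n²−1)] = 1 − 6×36 / (6×35) = 1 − 216/210 ≈ -0.029

-0.029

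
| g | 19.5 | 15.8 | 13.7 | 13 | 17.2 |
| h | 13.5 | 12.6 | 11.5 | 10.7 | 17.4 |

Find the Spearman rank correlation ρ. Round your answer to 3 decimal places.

Rank g: 5, 3, 2, 1, 4
Rank h: 4, 3, 2, 1, 5
d = rank(g) − rank(h): 1, 0, 0, 0, -1; Σd² = 2
ρ = 1 − 6Σd² / [n(n²−1)] = 1 − 6×2 / (5×24) = 1 − 12/120 ≈ 0.900

0.900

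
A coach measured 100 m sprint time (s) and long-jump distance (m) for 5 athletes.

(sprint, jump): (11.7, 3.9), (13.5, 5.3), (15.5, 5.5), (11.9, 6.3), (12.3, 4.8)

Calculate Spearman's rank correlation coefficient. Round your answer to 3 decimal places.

0.400

Rank sprint: 1, 4, 5, 2, 3
Rank jump: 1, 3, 4, 5, 2
d = rank(sprint) − rank(jump): 0, 1, 1, -3, 1; Σd² = 12
ρ = 1 − 6Σd² / [n(n²−1)] = 1 − 6×12 / (5×24) = 1 − 72/120 ≈ 0.400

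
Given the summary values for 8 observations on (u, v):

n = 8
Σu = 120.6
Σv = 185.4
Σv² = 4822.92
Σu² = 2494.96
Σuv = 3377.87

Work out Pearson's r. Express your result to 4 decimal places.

r = (nΣuv − ΣuΣv) / √[(nΣu² − (Σu)²)(nΣv² − (Σv)²)]
Numerator: 8×3377.87 − 120.6×185.4 = 4663.72
Denominator: √[(19959.68 − 14544.36)(38583.36 − 34373.16)] = √[5415.32 × 4210.2] = 4774.8906
r = 4663.72 / 4774.8906 ≈ 0.9767

0.9767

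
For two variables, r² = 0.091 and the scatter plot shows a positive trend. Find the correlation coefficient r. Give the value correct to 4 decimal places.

0.3017

|r| = √0.091 = 0.3017
The association is positive, so r = 0.3017.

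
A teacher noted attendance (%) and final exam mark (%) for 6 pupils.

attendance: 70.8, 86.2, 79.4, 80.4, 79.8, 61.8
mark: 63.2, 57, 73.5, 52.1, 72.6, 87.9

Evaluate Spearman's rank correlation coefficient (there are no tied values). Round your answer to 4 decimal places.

-0.7714

Rank attendance: 2, 6, 3, 5, 4, 1
Rank mark: 3, 2, 5, 1, 4, 6
d = rank(attendance) − rank(mark): -1, 4, -2, 4, 0, -5; Σd² = 62
ρ = 1 − 6Σd² / [n(n²−1)] = 1 − 6×62 / (6×35) = 1 − 372/210 ≈ -0.7714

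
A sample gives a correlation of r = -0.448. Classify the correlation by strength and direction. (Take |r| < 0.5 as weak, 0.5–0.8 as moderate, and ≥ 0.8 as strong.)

r = -0.448 < 0 so the relationship is negative.
|r| = 0.448, which falls in the weak range.

weak negative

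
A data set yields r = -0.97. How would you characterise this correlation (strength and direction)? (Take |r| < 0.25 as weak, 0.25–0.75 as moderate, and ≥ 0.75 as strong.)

strong negative

r = -0.97 < 0 so the relationship is negative.
|r| = 0.97, which falls in the strong range.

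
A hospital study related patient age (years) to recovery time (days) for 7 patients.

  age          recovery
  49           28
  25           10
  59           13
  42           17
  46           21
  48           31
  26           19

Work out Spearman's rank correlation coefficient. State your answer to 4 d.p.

0.3929

Rank age: 6, 1, 7, 3, 4, 5, 2
Rank recovery: 6, 1, 2, 3, 5, 7, 4
d = rank(age) − rank(recovery): 0, 0, 5, 0, -1, -2, -2; Σd² = 34
ρ = 1 − 6Σd² / [n(n²−1)] = 1 − 6×34 / (7×48) = 1 − 204/336 ≈ 0.3929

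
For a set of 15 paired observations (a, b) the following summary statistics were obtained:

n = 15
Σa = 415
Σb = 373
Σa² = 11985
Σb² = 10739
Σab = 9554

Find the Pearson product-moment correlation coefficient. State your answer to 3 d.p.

-0.892

r = (nΣab − ΣaΣb) / √[(nΣa² − (Σa)²)(nΣb² − (Σb)²)]
Numerator: 15×9554 − 415×373 = -11485
Denominator: √[(179775 − 172225)(161085 − 139129)] = √[7550 × 21956] = 12875.0845
r = -11485 / 12875.0845 ≈ -0.892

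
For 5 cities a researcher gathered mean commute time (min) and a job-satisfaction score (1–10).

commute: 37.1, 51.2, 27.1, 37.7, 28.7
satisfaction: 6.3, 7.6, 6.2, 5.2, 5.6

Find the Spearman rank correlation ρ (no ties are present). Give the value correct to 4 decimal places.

Rank commute: 3, 5, 1, 4, 2
Rank satisfaction: 4, 5, 3, 1, 2
d = rank(commute) − rank(satisfaction): -1, 0, -2, 3, 0; Σd² = 14
ρ = 1 − 6Σd² / [n(n²−1)] = 1 − 6×14 / (5×24) = 1 − 84/120 ≈ 0.3000

0.3000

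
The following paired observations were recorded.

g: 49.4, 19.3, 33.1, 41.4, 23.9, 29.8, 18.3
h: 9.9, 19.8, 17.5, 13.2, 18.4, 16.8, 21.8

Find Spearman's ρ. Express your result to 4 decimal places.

-0.9643

Rank g: 7, 2, 5, 6, 3, 4, 1
Rank h: 1, 6, 4, 2, 5, 3, 7
d = rank(g) − rank(h): 6, -4, 1, 4, -2, 1, -6; Σd² = 110
ρ = 1 − 6Σd² / [n(n²−1)] = 1 − 6×110 / (7×48) = 1 − 660/336 ≈ -0.9643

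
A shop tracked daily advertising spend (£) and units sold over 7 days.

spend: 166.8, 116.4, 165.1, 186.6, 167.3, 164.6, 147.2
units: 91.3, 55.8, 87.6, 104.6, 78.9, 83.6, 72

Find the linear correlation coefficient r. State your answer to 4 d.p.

n = 7, Σx = 1114, Σy = 573.8, Σx² = 180199.06, Σy² = 48462.42, Σxy = 93264.01
nΣxy − ΣxΣy = 652848.07 − 639213.2 = 13634.87
nΣx² − (Σx)² = 1261393.42 − 1240996 = 20397.42; nΣy² − (Σy)² = 339236.94 − 329246.44 = 9990.5
r = 13634.87 / √(20397.42 × 9990.5) = 13634.87 / 14275.1681 ≈ 0.9551

0.9551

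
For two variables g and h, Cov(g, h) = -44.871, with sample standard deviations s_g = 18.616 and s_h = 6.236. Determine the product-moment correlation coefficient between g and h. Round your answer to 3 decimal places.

-0.387

r = Cov(g,h) / (s_g · s_h) = -44.871 / (18.616 × 6.236)
  = -44.871 / 116.0894 ≈ -0.387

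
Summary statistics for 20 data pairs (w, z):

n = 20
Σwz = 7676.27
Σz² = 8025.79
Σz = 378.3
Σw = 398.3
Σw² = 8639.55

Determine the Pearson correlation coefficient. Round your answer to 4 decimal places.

0.1815

r = (nΣwz − ΣwΣz) / √[(nΣw² − (Σw)²)(nΣz² − (Σz)²)]
Numerator: 20×7676.27 − 398.3×378.3 = 2848.51
Denominator: √[(172791 − 158642.89)(160515.8 − 143110.89)] = √[14148.11 × 17404.91] = 15692.2459
r = 2848.51 / 15692.2459 ≈ 0.1815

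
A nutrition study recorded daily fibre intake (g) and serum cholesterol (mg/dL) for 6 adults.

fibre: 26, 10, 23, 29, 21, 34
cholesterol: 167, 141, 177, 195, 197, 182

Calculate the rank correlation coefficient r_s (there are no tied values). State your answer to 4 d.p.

0.3143

Rank fibre: 4, 1, 3, 5, 2, 6
Rank cholesterol: 2, 1, 3, 5, 6, 4
d = rank(fibre) − rank(cholesterol): 2, 0, 0, 0, -4, 2; Σd² = 24
ρ = 1 − 6Σd² / [n(n²−1)] = 1 − 6×24 / (6×35) = 1 − 144/210 ≈ 0.3143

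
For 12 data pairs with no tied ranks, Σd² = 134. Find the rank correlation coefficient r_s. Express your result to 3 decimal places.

0.531

ρ = 1 − 6Σd² / [n(n²−1)] = 1 − 6×134 / (12×143)
  = 1 − 804/1716 = 1 − 0.4685 ≈ 0.531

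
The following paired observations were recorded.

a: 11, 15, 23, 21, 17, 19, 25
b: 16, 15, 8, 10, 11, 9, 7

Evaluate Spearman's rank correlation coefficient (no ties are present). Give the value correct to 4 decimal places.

Rank a: 1, 2, 6, 5, 3, 4, 7
Rank b: 7, 6, 2, 4, 5, 3, 1
d = rank(a) − rank(b): -6, -4, 4, 1, -2, 1, 6; Σd² = 110
ρ = 1 − 6Σd² / [n(n²−1)] = 1 − 6×110 / (7×48) = 1 − 660/336 ≈ -0.9643

-0.9643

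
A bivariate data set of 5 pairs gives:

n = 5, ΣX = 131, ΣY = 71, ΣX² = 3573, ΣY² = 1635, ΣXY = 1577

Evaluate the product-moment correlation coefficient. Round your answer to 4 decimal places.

r = (nΣXY − ΣXΣY) / √[(nΣX² − (ΣX)²)(nΣY² − (ΣY)²)]
Numerator: 5×1577 − 131×71 = -1416
Denominator: √[(17865 − 17161)(8175 − 5041)] = √[704 × 3134] = 1485.3740
r = -1416 / 1485.3740 ≈ -0.9533

-0.9533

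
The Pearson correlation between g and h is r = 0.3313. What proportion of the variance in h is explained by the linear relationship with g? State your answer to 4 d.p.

0.1098

r² = (0.3313)² = 0.1098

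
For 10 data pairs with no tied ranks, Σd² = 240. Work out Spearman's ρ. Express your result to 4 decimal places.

-0.4545

ρ = 1 − 6Σd² / [n(n²−1)] = 1 − 6×240 / (10×99)
  = 1 − 1440/990 = 1 − 1.45455 ≈ -0.4545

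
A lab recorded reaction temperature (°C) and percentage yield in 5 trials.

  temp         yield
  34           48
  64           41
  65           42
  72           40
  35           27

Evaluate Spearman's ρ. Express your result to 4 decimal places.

Rank temp: 1, 3, 4, 5, 2
Rank yield: 5, 3, 4, 2, 1
d = rank(temp) − rank(yield): -4, 0, 0, 3, 1; Σd² = 26
ρ = 1 − 6Σd² / [n(n²−1)] = 1 − 6×26 / (5×24) = 1 − 156/120 ≈ -0.3000

-0.3000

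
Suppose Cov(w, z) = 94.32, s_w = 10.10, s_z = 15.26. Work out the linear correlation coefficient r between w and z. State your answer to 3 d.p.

r = Cov(w,z) / (s_w · s_z) = 94.32 / (10.10 × 15.26)
  = 94.32 / 154.1260 ≈ 0.612

0.612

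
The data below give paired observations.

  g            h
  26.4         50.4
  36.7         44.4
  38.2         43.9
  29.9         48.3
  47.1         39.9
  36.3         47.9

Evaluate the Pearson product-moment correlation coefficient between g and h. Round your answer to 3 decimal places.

-0.949

n = 6, Σg = 214.6, Σh = 274.8, Σg² = 7933.2, Σh² = 12658.04, Σgh = 9699.25
nΣgh − ΣgΣh = 58195.5 − 58972.08 = -776.58
nΣg² − (Σg)² = 47599.2 − 46053.16 = 1546.04; nΣh² − (Σh)² = 75948.24 − 75515.04 = 433.2
r = -776.58 / √(1546.04 × 433.2) = -776.58 / 818.3792 ≈ -0.949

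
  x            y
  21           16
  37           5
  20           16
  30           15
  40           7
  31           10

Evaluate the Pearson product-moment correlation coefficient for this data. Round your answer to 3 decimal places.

n = 6, Σx = 179, Σy = 69, Σx² = 5671, Σy² = 911, Σxy = 1881
nΣxy − ΣxΣy = 11286 − 12351 = -1065
nΣx² − (Σx)² = 34026 − 32041 = 1985; nΣy² − (Σy)² = 5466 − 4761 = 705
r = -1065 / √(1985 × 705) = -1065 / 1182.9729 ≈ -0.900

-0.900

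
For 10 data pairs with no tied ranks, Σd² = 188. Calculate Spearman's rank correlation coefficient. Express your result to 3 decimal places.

-0.139

ρ = 1 − 6Σd² / [n(n²−1)] = 1 − 6×188 / (10×99)
  = 1 − 1128/990 = 1 − 1.1394 ≈ -0.139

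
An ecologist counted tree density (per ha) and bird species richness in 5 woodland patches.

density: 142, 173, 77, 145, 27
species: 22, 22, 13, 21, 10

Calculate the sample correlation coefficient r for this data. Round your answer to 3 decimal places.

n = 5, Σx = 564, Σy = 88, Σx² = 77776, Σy² = 1678, Σxy = 11246
nΣxy − ΣxΣy = 56230 − 49632 = 6598
nΣx² − (Σx)² = 388880 − 318096 = 70784; nΣy² − (Σy)² = 8390 − 7744 = 646
r = 6598 / √(70784 × 646) = 6598 / 6762.1346 ≈ 0.976

0.976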